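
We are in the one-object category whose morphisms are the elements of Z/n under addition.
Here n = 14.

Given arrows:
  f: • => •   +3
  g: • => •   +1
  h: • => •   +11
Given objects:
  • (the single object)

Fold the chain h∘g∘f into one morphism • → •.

Answer: +1

Trace:
  0 +3≡3 +1≡4 +11≡1  (mod 14)
composite: +1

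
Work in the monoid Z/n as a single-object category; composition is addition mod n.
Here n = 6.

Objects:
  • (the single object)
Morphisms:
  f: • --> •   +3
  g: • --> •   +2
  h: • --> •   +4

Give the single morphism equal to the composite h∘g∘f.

  0 +3≡3 +2≡5 +4≡3  (mod 6)
⟦path⟧: +3

Answer: +3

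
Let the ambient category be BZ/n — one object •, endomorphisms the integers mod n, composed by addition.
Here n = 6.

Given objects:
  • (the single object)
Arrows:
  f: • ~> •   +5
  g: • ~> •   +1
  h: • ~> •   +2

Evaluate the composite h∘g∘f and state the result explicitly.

Answer: +2

Trace:
  0 +5≡5 +1≡0 +2≡2  (mod 6)
composite: +2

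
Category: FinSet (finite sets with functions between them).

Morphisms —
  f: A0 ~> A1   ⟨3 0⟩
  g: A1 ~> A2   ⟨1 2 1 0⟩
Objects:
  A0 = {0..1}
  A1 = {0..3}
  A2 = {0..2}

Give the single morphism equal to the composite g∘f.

Answer: ⟨0 1⟩

Trace:
  0 f~>3 g~>0
  1 f~>0 g~>1
result: ⟨0 1⟩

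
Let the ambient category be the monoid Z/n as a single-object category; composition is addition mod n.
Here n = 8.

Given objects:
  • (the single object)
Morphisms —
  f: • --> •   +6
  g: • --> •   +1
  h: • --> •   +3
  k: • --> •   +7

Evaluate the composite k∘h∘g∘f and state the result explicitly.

  0 +6≡6 +1≡7 +3≡2 +7≡1  (mod 8)
result: +1

Answer: +1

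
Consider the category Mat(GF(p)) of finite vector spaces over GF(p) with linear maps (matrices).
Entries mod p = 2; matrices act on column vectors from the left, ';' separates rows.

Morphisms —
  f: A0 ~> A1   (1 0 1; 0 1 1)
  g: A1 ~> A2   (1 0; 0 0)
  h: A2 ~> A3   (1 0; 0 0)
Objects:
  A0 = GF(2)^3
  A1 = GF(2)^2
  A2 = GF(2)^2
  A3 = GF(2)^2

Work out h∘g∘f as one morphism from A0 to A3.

  e0=⟨1,0,0⟩ f~>⟨1,0⟩ g~>⟨1,0⟩ h~>⟨1,0⟩
  e1=⟨0,1,0⟩ f~>⟨0,1⟩ g~>⟨0,0⟩ h~>⟨0,0⟩
  e2=⟨0,0,1⟩ f~>⟨1,1⟩ g~>⟨1,0⟩ h~>⟨1,0⟩
composite: (1 0 1; 0 0 0)

Answer: (1 0 1; 0 0 0)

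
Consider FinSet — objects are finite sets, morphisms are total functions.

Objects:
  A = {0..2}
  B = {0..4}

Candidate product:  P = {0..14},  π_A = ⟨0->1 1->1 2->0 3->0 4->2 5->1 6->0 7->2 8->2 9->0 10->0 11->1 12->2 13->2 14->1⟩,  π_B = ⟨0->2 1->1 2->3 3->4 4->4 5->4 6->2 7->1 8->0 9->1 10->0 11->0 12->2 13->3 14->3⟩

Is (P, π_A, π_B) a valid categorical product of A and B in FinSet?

|A|·|B| = 3·5 = 15;  |P| = 15
Check the pairing map k ↦ (π_A(k), π_B(k)):
  0 -> (1,2)
  1 -> (1,1)
  2 -> (0,3)
  3 -> (0,4)
  4 -> (2,4)
  5 -> (1,4)
  6 -> (0,2)
  7 -> (2,1)
  8 -> (2,0)
  9 -> (0,1)
  10 -> (0,0)
  11 -> (1,0)
  12 -> (2,2)
  13 -> (2,3)
  14 -> (1,3)
distinct pairs in image: 15 / 15 needed
  → bijection onto A×B; projections well-typed.

Answer: VALID PRODUCT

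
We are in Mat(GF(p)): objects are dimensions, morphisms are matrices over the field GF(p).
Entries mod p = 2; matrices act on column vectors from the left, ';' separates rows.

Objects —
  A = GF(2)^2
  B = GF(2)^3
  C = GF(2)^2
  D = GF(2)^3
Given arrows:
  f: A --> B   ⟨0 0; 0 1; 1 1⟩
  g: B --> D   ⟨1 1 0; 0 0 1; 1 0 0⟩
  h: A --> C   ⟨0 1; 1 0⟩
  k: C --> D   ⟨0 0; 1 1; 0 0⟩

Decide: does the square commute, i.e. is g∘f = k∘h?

Answer: DOES NOT COMMUTE

Trace:
Along f;g (path 1):
  e0=⟨1,0⟩ f-->⟨0,0,1⟩ g-->⟨0,1,0⟩
  e1=⟨0,1⟩ f-->⟨0,1,1⟩ g-->⟨1,1,0⟩
  result₁ = ⟨0 1; 1 1; 0 0⟩
Along h;k (path 2):
  e0=⟨1,0⟩ h-->⟨0,1⟩ k-->⟨0,1,0⟩
  e1=⟨0,1⟩ h-->⟨1,0⟩ k-->⟨0,1,0⟩
  result₂ = ⟨0 0; 1 1; 0 0⟩
Equal? NO — does not commute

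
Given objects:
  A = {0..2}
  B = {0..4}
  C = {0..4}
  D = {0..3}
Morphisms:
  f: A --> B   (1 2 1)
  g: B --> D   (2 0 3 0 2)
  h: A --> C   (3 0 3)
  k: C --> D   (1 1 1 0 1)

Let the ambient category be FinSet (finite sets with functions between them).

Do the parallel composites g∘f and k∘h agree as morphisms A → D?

Path 1 = f;g:
  0 f-->1 g-->0
  1 f-->2 g-->3
  2 f-->1 g-->0
  composite₁ = (0 3 0)
Path 2 = h;k:
  0 h-->3 k-->0
  1 h-->0 k-->1
  2 h-->3 k-->0
  composite₂ = (0 1 0)
Equal? differ; not commutative

Answer: DOES NOT COMMUTE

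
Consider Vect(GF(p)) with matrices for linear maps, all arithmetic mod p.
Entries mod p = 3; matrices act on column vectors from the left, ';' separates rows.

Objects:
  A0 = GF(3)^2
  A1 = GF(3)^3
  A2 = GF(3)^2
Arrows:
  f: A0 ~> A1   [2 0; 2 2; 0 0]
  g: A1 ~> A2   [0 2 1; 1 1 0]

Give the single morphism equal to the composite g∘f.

  e0=[1,0] f~>[2,2,0] g~>[1,1]
  e1=[0,1] f~>[0,2,0] g~>[1,2]
⟦path⟧: [1 1; 1 2]

Answer: [1 1; 1 2]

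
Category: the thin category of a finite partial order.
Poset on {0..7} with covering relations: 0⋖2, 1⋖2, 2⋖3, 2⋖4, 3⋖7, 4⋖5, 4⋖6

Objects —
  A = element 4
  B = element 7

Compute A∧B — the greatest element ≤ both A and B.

Answer: A∧B = 2

Trace:
Common predecessors of 4,7: {0,1,2}
  0 <= 2
  1 <= 2
  2 <= 2
glb = 2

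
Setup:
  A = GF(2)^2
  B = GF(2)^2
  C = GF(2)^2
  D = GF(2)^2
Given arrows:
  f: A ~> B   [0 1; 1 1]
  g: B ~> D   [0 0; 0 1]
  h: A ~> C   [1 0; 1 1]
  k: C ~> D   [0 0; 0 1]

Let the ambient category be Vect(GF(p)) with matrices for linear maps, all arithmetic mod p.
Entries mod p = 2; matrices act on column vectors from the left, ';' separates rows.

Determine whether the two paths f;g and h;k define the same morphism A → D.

Answer: COMMUTES

Derivation:
1) trace f;g:
  e0=⟨1,0⟩ f~>⟨0,1⟩ g~>⟨0,1⟩
  e1=⟨0,1⟩ f~>⟨1,1⟩ g~>⟨0,1⟩
  result₁ = [0 0; 1 1]
2) trace h;k:
  e0=⟨1,0⟩ h~>⟨1,1⟩ k~>⟨0,1⟩
  e1=⟨0,1⟩ h~>⟨0,1⟩ k~>⟨0,1⟩
  result₂ = [0 0; 1 1]
Equal? equal; square commutes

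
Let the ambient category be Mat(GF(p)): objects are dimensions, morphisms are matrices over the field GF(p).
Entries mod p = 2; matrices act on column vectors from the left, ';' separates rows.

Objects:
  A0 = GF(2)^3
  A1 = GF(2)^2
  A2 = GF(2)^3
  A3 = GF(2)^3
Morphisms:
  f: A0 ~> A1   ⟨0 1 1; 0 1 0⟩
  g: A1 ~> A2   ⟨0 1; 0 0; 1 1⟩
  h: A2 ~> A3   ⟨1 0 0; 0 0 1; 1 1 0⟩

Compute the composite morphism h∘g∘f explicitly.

  e0=⟨1,0,0⟩ f~>⟨0,0⟩ g~>⟨0,0,0⟩ h~>⟨0,0,0⟩
  e1=⟨0,1,0⟩ f~>⟨1,1⟩ g~>⟨1,0,0⟩ h~>⟨1,0,1⟩
  e2=⟨0,0,1⟩ f~>⟨1,0⟩ g~>⟨0,0,1⟩ h~>⟨0,1,0⟩
composite: ⟨0 1 0; 0 0 1; 0 1 0⟩

Answer: ⟨0 1 0; 0 0 1; 0 1 0⟩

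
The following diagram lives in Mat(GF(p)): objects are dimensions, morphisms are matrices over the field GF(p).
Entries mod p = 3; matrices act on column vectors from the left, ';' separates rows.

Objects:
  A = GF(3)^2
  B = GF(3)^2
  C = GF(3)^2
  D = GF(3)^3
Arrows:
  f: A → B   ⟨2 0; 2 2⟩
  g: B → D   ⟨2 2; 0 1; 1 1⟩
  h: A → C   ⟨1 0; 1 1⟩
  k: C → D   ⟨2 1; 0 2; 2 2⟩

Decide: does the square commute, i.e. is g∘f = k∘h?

Answer: DOES NOT COMMUTE

Derivation:
1) trace f;g:
  e0=⟨1,0⟩ f→⟨2,2⟩ g→⟨2,2,1⟩
  e1=⟨0,1⟩ f→⟨0,2⟩ g→⟨1,2,2⟩
  ⟦path⟧₁ = ⟨2 1; 2 2; 1 2⟩
2) trace h;k:
  e0=⟨1,0⟩ h→⟨1,1⟩ k→⟨0,2,1⟩
  e1=⟨0,1⟩ h→⟨0,1⟩ k→⟨1,2,2⟩
  ⟦path⟧₂ = ⟨0 1; 2 2; 1 2⟩
Equal? differ; not commutative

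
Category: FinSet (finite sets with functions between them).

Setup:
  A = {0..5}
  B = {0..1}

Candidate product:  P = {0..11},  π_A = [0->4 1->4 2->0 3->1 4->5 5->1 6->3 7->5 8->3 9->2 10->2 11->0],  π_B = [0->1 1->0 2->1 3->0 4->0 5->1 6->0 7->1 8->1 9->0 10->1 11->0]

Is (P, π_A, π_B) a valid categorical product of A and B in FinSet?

|A|·|B| = 6·2 = 12;  |P| = 12
Check the pairing map k ↦ (π_A(k), π_B(k)):
  0 -> (4,1)
  1 -> (4,0)
  2 -> (0,1)
  3 -> (1,0)
  4 -> (5,0)
  5 -> (1,1)
  6 -> (3,0)
  7 -> (5,1)
  8 -> (3,1)
  9 -> (2,0)
  10 -> (2,1)
  11 -> (0,0)
distinct pairs in image: 12 / 12 needed
  → bijection onto A×B; projections well-typed.

Answer: VALID PRODUCT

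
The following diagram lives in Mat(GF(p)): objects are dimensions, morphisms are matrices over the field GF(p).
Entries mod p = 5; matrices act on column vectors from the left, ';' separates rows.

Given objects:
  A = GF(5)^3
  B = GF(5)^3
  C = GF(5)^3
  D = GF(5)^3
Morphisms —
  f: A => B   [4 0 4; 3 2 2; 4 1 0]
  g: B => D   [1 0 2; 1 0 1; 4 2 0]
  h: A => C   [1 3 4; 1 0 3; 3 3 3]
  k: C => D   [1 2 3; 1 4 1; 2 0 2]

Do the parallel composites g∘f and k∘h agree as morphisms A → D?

Answer: DOES NOT COMMUTE

Trace:
Along f;g (path 1):
  e0=(1,0,0) f=>(4,3,4) g=>(2,3,2)
  e1=(0,1,0) f=>(0,2,1) g=>(2,1,4)
  e2=(0,0,1) f=>(4,2,0) g=>(4,4,0)
  composite₁ = [2 2 4; 3 1 4; 2 4 0]
Along h;k (path 2):
  e0=(1,0,0) h=>(1,1,3) k=>(2,3,3)
  e1=(0,1,0) h=>(3,0,3) k=>(2,1,2)
  e2=(0,0,1) h=>(4,3,3) k=>(4,4,4)
  composite₂ = [2 2 4; 3 1 4; 3 2 4]
Equal? NO — does not commute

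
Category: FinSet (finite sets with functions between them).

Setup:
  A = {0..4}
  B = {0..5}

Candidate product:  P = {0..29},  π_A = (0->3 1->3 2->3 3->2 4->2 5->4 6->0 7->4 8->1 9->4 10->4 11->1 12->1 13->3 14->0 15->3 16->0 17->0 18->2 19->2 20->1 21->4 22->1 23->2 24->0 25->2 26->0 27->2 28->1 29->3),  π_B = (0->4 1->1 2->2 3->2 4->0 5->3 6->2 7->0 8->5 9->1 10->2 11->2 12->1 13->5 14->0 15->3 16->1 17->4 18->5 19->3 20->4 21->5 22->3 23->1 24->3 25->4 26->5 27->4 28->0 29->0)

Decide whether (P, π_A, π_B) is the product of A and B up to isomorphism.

Answer: NOT A VALID PRODUCT — duplicate pair at indices 27,25

Work:
|A|·|B| = 5·6 = 30;  |P| = 30
Check the pairing map k ↦ (π_A(k), π_B(k)):
  0 -> (3,4)
  1 -> (3,1)
  2 -> (3,2)
  3 -> (2,2)
  4 -> (2,0)
  5 -> (4,3)
  6 -> (0,2)
  7 -> (4,0)
  8 -> (1,5)
  9 -> (4,1)
  10 -> (4,2)
  11 -> (1,2)
  12 -> (1,1)
  13 -> (3,5)
  14 -> (0,0)
  15 -> (3,3)
  16 -> (0,1)
  17 -> (0,4)
  18 -> (2,5)
  19 -> (2,3)
  20 -> (1,4)
  21 -> (4,5)
  22 -> (1,3)
  23 -> (2,1)
  24 -> (0,3)
  25 -> (2,4)
  26 -> (0,5)
  27 -> (2,4)  ✗ repeats pair of k=25
  28 -> (1,0)
  29 -> (3,0)
distinct pairs in image: 29 / 30 needed
  → (2,4) hit at k=25 and k=27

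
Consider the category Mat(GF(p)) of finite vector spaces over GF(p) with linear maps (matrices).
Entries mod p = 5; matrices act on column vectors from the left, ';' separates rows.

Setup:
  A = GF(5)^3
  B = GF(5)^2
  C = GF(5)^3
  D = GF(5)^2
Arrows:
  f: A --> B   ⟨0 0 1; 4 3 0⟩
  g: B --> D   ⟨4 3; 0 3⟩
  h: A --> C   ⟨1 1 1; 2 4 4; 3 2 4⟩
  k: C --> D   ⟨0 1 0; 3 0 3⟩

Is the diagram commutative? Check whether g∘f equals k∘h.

Answer: COMMUTES

Work:
1) trace f;g:
  e0=(1,0,0) f-->(0,4) g-->(2,2)
  e1=(0,1,0) f-->(0,3) g-->(4,4)
  e2=(0,0,1) f-->(1,0) g-->(4,0)
  composite₁ = ⟨2 4 4; 2 4 0⟩
2) trace h;k:
  e0=(1,0,0) h-->(1,2,3) k-->(2,2)
  e1=(0,1,0) h-->(1,4,2) k-->(4,4)
  e2=(0,0,1) h-->(1,4,4) k-->(4,0)
  composite₂ = ⟨2 4 4; 2 4 0⟩
Equal? YES — commutes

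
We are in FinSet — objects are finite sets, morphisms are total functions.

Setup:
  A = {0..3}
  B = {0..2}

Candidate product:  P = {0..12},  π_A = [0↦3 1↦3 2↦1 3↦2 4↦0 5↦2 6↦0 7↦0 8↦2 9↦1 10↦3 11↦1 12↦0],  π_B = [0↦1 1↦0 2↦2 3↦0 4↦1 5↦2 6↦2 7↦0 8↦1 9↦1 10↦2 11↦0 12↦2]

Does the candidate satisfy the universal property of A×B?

Answer: NOT A VALID PRODUCT — |P|=13 ≠ |A|·|B|=12

Trace:
|A|·|B| = 4·3 = 12;  |P| = 13
  → cardinalities differ; no bijection possible.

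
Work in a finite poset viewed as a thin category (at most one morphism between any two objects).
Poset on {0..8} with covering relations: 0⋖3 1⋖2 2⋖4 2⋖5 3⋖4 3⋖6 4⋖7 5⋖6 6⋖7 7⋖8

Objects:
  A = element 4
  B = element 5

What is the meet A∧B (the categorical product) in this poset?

Common predecessors of 4,5: {1,2}
  1 <= 2
  2 <= 2
glb = 2

Answer: A∧B = 2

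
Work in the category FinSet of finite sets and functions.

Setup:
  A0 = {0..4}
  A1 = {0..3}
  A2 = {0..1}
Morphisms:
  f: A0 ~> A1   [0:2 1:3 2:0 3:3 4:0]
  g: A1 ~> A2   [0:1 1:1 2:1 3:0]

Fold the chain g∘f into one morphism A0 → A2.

Answer: [0:1 1:0 2:1 3:0 4:1]

Work:
  0 f~>2 g~>1
  1 f~>3 g~>0
  2 f~>0 g~>1
  3 f~>3 g~>0
  4 f~>0 g~>1
composite: [0:1 1:0 2:1 3:0 4:1]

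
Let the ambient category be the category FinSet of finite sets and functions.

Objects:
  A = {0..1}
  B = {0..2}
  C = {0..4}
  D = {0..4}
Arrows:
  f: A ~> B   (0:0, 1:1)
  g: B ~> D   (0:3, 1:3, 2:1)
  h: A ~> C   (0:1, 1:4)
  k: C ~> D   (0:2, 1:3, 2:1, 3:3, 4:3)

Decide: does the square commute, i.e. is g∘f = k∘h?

Answer: COMMUTES

Trace:
Along f;g (path 1):
  0 f~>0 g~>3
  1 f~>1 g~>3
  ⟦path⟧₁ = (0:3, 1:3)
Along h;k (path 2):
  0 h~>1 k~>3
  1 h~>4 k~>3
  ⟦path⟧₂ = (0:3, 1:3)
Equal? equal; square commutes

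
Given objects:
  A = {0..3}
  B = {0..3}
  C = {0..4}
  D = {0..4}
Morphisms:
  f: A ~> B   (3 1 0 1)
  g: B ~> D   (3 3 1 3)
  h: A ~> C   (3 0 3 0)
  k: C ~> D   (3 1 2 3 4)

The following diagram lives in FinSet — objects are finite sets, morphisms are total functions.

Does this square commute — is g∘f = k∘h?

1) trace f;g:
  0 f~>3 g~>3
  1 f~>1 g~>3
  2 f~>0 g~>3
  3 f~>1 g~>3
  composite₁ = (3 3 3 3)
2) trace h;k:
  0 h~>3 k~>3
  1 h~>0 k~>3
  2 h~>3 k~>3
  3 h~>0 k~>3
  composite₂ = (3 3 3 3)
Equal? YES — commutes

Answer: COMMUTES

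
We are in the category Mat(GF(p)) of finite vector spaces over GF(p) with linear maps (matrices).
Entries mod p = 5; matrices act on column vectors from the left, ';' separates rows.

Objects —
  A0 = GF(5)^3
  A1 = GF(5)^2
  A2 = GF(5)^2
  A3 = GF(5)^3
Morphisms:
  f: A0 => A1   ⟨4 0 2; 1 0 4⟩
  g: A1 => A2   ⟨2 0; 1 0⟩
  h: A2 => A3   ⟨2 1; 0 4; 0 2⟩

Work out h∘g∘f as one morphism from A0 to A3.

Answer: ⟨0 0 0; 1 0 3; 3 0 4⟩

Work:
  e0=[1,0,0] f=>[4,1] g=>[3,4] h=>[0,1,3]
  e1=[0,1,0] f=>[0,0] g=>[0,0] h=>[0,0,0]
  e2=[0,0,1] f=>[2,4] g=>[4,2] h=>[0,3,4]
result: ⟨0 0 0; 1 0 3; 3 0 4⟩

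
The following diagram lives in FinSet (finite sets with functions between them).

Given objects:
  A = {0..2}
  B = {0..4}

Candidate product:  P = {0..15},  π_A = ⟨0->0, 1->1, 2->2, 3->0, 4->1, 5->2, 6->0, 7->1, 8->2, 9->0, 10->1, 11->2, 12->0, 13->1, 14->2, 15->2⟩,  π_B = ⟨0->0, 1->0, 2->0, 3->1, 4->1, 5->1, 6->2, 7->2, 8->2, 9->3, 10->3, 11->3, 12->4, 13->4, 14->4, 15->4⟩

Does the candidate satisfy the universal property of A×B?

|A|·|B| = 3·5 = 15;  |P| = 16
  → cardinalities differ; no bijection possible.

Answer: NOT A VALID PRODUCT — |P|=16 ≠ |A|·|B|=15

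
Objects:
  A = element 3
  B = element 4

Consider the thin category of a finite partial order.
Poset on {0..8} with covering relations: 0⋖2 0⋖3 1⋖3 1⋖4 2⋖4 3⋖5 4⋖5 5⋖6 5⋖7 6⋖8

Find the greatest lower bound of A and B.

{x : x⊑A ∧ x⊑B} = {0,1}  (A=3, B=4)
  maximal lower bounds 0 and 1 are incomparable: neither 0⊑1 nor 1⊑0
→ no greatest lower bound exists

Answer: NO MEET EXISTS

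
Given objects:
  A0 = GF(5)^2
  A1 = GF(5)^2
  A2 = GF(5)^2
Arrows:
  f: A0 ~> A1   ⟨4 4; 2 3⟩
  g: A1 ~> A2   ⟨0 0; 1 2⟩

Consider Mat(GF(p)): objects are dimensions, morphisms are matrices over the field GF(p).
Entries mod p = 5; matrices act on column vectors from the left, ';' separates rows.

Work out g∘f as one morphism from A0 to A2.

  e0=[1,0] f~>[4,2] g~>[0,3]
  e1=[0,1] f~>[4,3] g~>[0,0]
composite: ⟨0 0; 3 0⟩

Answer: ⟨0 0; 3 0⟩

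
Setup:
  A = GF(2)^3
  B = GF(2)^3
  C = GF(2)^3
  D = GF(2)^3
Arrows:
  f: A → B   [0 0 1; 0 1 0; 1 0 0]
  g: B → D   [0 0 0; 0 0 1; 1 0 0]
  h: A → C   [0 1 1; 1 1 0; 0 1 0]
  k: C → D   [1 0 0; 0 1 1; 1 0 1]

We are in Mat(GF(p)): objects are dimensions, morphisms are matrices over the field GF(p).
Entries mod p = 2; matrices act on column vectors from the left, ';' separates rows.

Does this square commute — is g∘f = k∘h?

Along f;g (path 1):
  e0=(1,0,0) f→(0,0,1) g→(0,1,0)
  e1=(0,1,0) f→(0,1,0) g→(0,0,0)
  e2=(0,0,1) f→(1,0,0) g→(0,0,1)
  composite₁ = [0 0 0; 1 0 0; 0 0 1]
Along h;k (path 2):
  e0=(1,0,0) h→(0,1,0) k→(0,1,0)
  e1=(0,1,0) h→(1,1,1) k→(1,0,0)
  e2=(0,0,1) h→(1,0,0) k→(1,0,1)
  composite₂ = [0 1 1; 1 0 0; 0 0 1]
Equal? differ; not commutative

Answer: DOES NOT COMMUTE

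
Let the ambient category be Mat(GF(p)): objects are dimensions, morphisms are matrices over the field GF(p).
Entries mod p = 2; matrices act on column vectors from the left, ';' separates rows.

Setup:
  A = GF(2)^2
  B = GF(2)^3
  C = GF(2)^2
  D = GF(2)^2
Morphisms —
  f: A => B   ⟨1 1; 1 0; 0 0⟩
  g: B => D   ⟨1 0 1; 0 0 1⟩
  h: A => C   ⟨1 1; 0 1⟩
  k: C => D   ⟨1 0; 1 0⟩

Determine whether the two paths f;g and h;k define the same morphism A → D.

Path 1 = f;g:
  e0=(1,0) f=>(1,1,0) g=>(1,0)
  e1=(0,1) f=>(1,0,0) g=>(1,0)
  ⟦path⟧₁ = ⟨1 1; 0 0⟩
Path 2 = h;k:
  e0=(1,0) h=>(1,0) k=>(1,1)
  e1=(0,1) h=>(1,1) k=>(1,1)
  ⟦path⟧₂ = ⟨1 1; 1 1⟩
Equal? differ; not commutative

Answer: DOES NOT COMMUTE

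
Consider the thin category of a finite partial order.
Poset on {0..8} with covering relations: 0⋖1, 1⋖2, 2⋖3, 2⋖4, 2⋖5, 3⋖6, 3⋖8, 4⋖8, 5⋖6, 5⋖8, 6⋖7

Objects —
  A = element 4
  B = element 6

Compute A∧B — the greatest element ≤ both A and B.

Answer: A∧B = 2

Work:
Common predecessors of 4,6: {0,1,2}
  0 <= 2
  1 <= 2
  2 <= 2
glb = 2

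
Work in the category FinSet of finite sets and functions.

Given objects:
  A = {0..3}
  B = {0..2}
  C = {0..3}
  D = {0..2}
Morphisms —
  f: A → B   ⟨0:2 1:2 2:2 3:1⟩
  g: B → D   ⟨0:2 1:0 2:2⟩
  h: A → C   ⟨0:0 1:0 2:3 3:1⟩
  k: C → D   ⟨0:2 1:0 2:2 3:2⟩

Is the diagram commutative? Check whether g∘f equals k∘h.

Answer: COMMUTES

Trace:
Path 1 = f;g:
  0 f→2 g→2
  1 f→2 g→2
  2 f→2 g→2
  3 f→1 g→0
  ⟦path⟧₁ = ⟨0:2 1:2 2:2 3:0⟩
Path 2 = h;k:
  0 h→0 k→2
  1 h→0 k→2
  2 h→3 k→2
  3 h→1 k→0
  ⟦path⟧₂ = ⟨0:2 1:2 2:2 3:0⟩
Equal? same morphism ✓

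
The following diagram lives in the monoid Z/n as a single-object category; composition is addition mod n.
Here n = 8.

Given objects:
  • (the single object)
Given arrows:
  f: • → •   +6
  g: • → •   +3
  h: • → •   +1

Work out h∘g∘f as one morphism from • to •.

  0 +6≡6 +3≡1 +1≡2  (mod 8)
composite: +2

Answer: +2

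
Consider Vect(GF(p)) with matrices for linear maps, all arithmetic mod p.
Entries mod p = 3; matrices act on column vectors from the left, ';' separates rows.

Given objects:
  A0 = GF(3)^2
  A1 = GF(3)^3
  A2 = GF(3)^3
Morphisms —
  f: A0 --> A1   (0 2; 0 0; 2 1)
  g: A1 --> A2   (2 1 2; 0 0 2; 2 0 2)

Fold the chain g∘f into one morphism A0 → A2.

Answer: (1 0; 1 2; 1 0)

Trace:
  e0=⟨1,0⟩ f-->⟨0,0,2⟩ g-->⟨1,1,1⟩
  e1=⟨0,1⟩ f-->⟨2,0,1⟩ g-->⟨0,2,0⟩
result: (1 0; 1 2; 1 0)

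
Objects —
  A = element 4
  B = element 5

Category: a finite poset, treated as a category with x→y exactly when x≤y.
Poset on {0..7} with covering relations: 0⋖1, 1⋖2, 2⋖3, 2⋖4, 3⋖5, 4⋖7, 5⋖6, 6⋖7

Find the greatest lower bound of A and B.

Answer: A∧B = 2

Derivation:
Common predecessors of 4,5: {0,1,2}
  0 ≤ 2
  1 ≤ 2
  2 ≤ 2
glb = 2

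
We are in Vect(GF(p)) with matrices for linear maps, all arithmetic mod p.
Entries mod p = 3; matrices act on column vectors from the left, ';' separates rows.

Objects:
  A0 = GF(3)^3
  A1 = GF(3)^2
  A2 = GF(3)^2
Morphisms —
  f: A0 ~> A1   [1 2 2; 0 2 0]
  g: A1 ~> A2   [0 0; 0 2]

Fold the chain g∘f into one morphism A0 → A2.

  e0=⟨1,0,0⟩ f~>⟨1,0⟩ g~>⟨0,0⟩
  e1=⟨0,1,0⟩ f~>⟨2,2⟩ g~>⟨0,1⟩
  e2=⟨0,0,1⟩ f~>⟨2,0⟩ g~>⟨0,0⟩
composite: [0 0 0; 0 1 0]

Answer: [0 0 0; 0 1 0]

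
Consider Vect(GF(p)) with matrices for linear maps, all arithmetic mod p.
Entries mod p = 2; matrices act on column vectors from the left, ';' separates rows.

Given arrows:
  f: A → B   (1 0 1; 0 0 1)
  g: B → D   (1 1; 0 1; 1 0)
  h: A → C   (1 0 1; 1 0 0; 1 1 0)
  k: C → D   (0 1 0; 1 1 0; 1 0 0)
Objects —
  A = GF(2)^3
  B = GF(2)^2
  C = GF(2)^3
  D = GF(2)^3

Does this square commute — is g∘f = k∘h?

1) trace f;g:
  e0=(1,0,0) f→(1,0) g→(1,0,1)
  e1=(0,1,0) f→(0,0) g→(0,0,0)
  e2=(0,0,1) f→(1,1) g→(0,1,1)
  composite₁ = (1 0 0; 0 0 1; 1 0 1)
2) trace h;k:
  e0=(1,0,0) h→(1,1,1) k→(1,0,1)
  e1=(0,1,0) h→(0,0,1) k→(0,0,0)
  e2=(0,0,1) h→(1,0,0) k→(0,1,1)
  composite₂ = (1 0 0; 0 0 1; 1 0 1)
Equal? equal; square commutes

Answer: COMMUTES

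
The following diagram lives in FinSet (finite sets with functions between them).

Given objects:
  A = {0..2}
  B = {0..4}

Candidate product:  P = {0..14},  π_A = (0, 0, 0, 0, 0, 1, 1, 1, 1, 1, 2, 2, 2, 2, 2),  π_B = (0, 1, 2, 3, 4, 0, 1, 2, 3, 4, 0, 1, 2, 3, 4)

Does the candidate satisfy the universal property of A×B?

Answer: VALID PRODUCT

Derivation:
|A|·|B| = 3·5 = 15;  |P| = 15
Check the pairing map k ↦ (π_A(k), π_B(k)):
  0 : (0,0)
  1 : (0,1)
  2 : (0,2)
  3 : (0,3)
  4 : (0,4)
  5 : (1,0)
  6 : (1,1)
  7 : (1,2)
  8 : (1,3)
  9 : (1,4)
  10 : (2,0)
  11 : (2,1)
  12 : (2,2)
  13 : (2,3)
  14 : (2,4)
distinct pairs in image: 15 / 15 needed
  → bijection onto A×B; projections well-typed.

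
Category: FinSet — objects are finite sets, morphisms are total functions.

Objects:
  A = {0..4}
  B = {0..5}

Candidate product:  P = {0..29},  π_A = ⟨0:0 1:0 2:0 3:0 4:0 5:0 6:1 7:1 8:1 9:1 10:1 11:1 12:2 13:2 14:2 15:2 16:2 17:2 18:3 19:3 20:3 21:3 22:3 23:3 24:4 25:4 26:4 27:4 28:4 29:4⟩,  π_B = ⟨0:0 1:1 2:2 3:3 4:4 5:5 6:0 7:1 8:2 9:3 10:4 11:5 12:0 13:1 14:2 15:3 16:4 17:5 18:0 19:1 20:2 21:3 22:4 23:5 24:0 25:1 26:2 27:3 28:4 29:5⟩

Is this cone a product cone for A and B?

Answer: VALID PRODUCT

Derivation:
|A|·|B| = 5·6 = 30;  |P| = 30
Check the pairing map k ↦ (π_A(k), π_B(k)):
  0 : (0,0)
  1 : (0,1)
  2 : (0,2)
  3 : (0,3)
  4 : (0,4)
  5 : (0,5)
  6 : (1,0)
  7 : (1,1)
  8 : (1,2)
  9 : (1,3)
  10 : (1,4)
  11 : (1,5)
  12 : (2,0)
  13 : (2,1)
  14 : (2,2)
  15 : (2,3)
  16 : (2,4)
  17 : (2,5)
  18 : (3,0)
  19 : (3,1)
  20 : (3,2)
  21 : (3,3)
  22 : (3,4)
  23 : (3,5)
  24 : (4,0)
  25 : (4,1)
  26 : (4,2)
  27 : (4,3)
  28 : (4,4)
  29 : (4,5)
distinct pairs in image: 30 / 30 needed
  → bijection onto A×B; projections well-typed.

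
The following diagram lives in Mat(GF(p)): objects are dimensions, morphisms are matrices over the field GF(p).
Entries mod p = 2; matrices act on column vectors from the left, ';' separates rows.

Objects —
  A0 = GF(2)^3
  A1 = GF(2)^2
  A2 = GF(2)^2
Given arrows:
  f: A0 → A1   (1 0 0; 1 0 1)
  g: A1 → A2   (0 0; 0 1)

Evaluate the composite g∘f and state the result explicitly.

Answer: (0 0 0; 1 0 1)

Trace:
  e0=⟨1,0,0⟩ f→⟨1,1⟩ g→⟨0,1⟩
  e1=⟨0,1,0⟩ f→⟨0,0⟩ g→⟨0,0⟩
  e2=⟨0,0,1⟩ f→⟨0,1⟩ g→⟨0,1⟩
result: (0 0 0; 1 0 1)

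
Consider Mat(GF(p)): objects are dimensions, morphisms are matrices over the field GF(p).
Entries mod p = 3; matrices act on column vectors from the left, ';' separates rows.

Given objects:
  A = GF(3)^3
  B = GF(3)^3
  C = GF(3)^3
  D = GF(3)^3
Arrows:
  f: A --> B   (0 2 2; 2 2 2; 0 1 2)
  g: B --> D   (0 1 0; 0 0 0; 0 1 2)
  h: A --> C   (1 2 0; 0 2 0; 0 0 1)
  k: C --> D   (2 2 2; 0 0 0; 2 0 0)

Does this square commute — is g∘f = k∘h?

Answer: COMMUTES

Derivation:
1) trace f;g:
  e0=⟨1,0,0⟩ f-->⟨0,2,0⟩ g-->⟨2,0,2⟩
  e1=⟨0,1,0⟩ f-->⟨2,2,1⟩ g-->⟨2,0,1⟩
  e2=⟨0,0,1⟩ f-->⟨2,2,2⟩ g-->⟨2,0,0⟩
  composite₁ = (2 2 2; 0 0 0; 2 1 0)
2) trace h;k:
  e0=⟨1,0,0⟩ h-->⟨1,0,0⟩ k-->⟨2,0,2⟩
  e1=⟨0,1,0⟩ h-->⟨2,2,0⟩ k-->⟨2,0,1⟩
  e2=⟨0,0,1⟩ h-->⟨0,0,1⟩ k-->⟨2,0,0⟩
  composite₂ = (2 2 2; 0 0 0; 2 1 0)
Equal? equal; square commutes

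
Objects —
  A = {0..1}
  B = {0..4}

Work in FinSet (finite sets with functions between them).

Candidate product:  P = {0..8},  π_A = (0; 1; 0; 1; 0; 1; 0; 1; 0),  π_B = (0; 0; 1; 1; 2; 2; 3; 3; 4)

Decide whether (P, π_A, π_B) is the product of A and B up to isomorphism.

Answer: NOT A VALID PRODUCT — |P|=9 ≠ |A|·|B|=10

Trace:
|A|·|B| = 2·5 = 10;  |P| = 9
  → cardinalities differ; no bijection possible.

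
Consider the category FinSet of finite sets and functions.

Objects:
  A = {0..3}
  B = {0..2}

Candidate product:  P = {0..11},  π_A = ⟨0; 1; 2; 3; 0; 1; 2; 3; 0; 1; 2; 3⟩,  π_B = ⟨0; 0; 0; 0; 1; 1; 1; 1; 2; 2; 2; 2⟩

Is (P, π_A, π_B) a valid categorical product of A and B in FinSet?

Answer: VALID PRODUCT

Trace:
|A|·|B| = 4·3 = 12;  |P| = 12
Check the pairing map k ↦ (π_A(k), π_B(k)):
  0 ↦ (0,0)
  1 ↦ (1,0)
  2 ↦ (2,0)
  3 ↦ (3,0)
  4 ↦ (0,1)
  5 ↦ (1,1)
  6 ↦ (2,1)
  7 ↦ (3,1)
  8 ↦ (0,2)
  9 ↦ (1,2)
  10 ↦ (2,2)
  11 ↦ (3,2)
distinct pairs in image: 12 / 12 needed
  → bijection onto A×B; projections well-typed.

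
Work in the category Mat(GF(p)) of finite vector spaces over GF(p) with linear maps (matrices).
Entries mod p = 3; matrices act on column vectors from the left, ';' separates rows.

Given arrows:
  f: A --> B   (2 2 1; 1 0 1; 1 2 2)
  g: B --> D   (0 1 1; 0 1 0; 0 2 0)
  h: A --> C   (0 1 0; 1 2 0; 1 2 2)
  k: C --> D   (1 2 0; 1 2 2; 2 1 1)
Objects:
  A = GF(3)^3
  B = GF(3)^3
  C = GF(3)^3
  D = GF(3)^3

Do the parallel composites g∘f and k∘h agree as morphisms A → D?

Answer: COMMUTES

Derivation:
Along f;g (path 1):
  e0=⟨1,0,0⟩ f-->⟨2,1,1⟩ g-->⟨2,1,2⟩
  e1=⟨0,1,0⟩ f-->⟨2,0,2⟩ g-->⟨2,0,0⟩
  e2=⟨0,0,1⟩ f-->⟨1,1,2⟩ g-->⟨0,1,2⟩
  result₁ = (2 2 0; 1 0 1; 2 0 2)
Along h;k (path 2):
  e0=⟨1,0,0⟩ h-->⟨0,1,1⟩ k-->⟨2,1,2⟩
  e1=⟨0,1,0⟩ h-->⟨1,2,2⟩ k-->⟨2,0,0⟩
  e2=⟨0,0,1⟩ h-->⟨0,0,2⟩ k-->⟨0,1,2⟩
  result₂ = (2 2 0; 1 0 1; 2 0 2)
Equal? equal; square commutes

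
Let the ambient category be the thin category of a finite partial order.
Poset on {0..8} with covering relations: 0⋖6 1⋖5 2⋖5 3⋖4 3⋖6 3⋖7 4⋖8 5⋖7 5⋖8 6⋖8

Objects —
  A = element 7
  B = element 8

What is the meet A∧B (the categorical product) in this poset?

Answer: NO MEET EXISTS

Work:
Lower bounds of A=7 and B=8: {1,2,3,5}
  maximal lower bounds 3 and 5 are incomparable: neither 3⊑5 nor 5⊑3
→ no greatest lower bound exists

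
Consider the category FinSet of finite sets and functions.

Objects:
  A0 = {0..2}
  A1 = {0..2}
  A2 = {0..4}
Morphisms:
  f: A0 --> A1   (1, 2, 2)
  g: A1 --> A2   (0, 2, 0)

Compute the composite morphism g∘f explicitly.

Answer: (2, 0, 0)

Derivation:
  0 f-->1 g-->2
  1 f-->2 g-->0
  2 f-->2 g-->0
result: (2, 0, 0)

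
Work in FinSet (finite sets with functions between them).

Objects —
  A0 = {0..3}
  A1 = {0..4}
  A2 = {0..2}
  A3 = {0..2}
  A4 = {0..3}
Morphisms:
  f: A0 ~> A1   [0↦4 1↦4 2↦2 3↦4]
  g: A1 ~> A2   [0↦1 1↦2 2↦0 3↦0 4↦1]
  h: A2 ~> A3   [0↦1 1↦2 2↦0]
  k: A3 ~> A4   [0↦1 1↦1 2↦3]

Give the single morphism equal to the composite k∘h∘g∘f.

Answer: [0↦3 1↦3 2↦1 3↦3]

Derivation:
  0 f~>4 g~>1 h~>2 k~>3
  1 f~>4 g~>1 h~>2 k~>3
  2 f~>2 g~>0 h~>1 k~>1
  3 f~>4 g~>1 h~>2 k~>3
result: [0↦3 1↦3 2↦1 3↦3]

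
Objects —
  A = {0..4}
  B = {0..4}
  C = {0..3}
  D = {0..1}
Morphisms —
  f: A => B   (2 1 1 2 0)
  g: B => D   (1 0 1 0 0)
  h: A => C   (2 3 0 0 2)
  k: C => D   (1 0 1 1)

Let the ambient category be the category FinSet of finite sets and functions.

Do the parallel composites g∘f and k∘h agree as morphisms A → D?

Along f;g (path 1):
  0 f=>2 g=>1
  1 f=>1 g=>0
  2 f=>1 g=>0
  3 f=>2 g=>1
  4 f=>0 g=>1
  result₁ = (1 0 0 1 1)
Along h;k (path 2):
  0 h=>2 k=>1
  1 h=>3 k=>1
  2 h=>0 k=>1
  3 h=>0 k=>1
  4 h=>2 k=>1
  result₂ = (1 1 1 1 1)
Equal? distinct morphisms ✗

Answer: DOES NOT COMMUTE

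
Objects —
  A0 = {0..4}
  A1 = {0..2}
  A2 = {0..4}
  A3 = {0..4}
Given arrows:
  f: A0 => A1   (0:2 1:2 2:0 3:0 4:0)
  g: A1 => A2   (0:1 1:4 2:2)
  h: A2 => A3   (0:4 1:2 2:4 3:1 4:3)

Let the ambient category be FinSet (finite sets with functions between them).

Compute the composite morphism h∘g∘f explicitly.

  0 f=>2 g=>2 h=>4
  1 f=>2 g=>2 h=>4
  2 f=>0 g=>1 h=>2
  3 f=>0 g=>1 h=>2
  4 f=>0 g=>1 h=>2
result: (0:4 1:4 2:2 3:2 4:2)

Answer: (0:4 1:4 2:2 3:2 4:2)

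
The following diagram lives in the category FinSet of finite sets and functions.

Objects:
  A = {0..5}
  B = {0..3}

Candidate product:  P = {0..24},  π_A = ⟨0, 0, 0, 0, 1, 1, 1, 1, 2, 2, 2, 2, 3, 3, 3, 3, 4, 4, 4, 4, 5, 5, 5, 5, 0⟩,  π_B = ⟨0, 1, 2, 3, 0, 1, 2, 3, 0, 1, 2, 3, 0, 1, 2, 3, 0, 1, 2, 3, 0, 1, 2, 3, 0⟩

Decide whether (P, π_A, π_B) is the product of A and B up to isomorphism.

Answer: NOT A VALID PRODUCT — |P|=25 ≠ |A|·|B|=24

Trace:
|A|·|B| = 6·4 = 24;  |P| = 25
  → cardinalities differ; no bijection possible.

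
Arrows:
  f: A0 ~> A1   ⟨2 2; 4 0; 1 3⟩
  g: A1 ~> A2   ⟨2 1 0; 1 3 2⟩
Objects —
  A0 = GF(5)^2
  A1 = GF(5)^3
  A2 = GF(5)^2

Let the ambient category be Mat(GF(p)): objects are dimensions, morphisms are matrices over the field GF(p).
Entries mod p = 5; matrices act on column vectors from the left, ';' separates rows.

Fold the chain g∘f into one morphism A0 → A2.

  e0=[1,0] f~>[2,4,1] g~>[3,1]
  e1=[0,1] f~>[2,0,3] g~>[4,3]
result: ⟨3 4; 1 3⟩

Answer: ⟨3 4; 1 3⟩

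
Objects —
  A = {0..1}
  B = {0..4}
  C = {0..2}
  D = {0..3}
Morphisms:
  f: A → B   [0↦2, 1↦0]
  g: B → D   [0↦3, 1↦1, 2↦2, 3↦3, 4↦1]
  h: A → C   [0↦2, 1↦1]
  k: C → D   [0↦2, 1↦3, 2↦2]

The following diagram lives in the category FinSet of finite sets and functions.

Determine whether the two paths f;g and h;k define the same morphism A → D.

Answer: COMMUTES

Derivation:
Along f;g (path 1):
  0 f→2 g→2
  1 f→0 g→3
  ⟦path⟧₁ = [0↦2, 1↦3]
Along h;k (path 2):
  0 h→2 k→2
  1 h→1 k→3
  ⟦path⟧₂ = [0↦2, 1↦3]
Equal? YES — commutes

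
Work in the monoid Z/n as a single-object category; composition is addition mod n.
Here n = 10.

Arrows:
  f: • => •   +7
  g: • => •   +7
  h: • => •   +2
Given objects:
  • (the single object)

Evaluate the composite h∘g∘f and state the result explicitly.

Answer: +6

Trace:
  0 +7≡7 +7≡4 +2≡6  (mod 10)
result: +6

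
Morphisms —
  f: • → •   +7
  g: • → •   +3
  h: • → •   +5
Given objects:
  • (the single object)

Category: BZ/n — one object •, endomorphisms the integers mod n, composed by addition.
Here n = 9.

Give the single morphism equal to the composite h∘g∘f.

Answer: +6

Derivation:
  0 +7≡7 +3≡1 +5≡6  (mod 9)
composite: +6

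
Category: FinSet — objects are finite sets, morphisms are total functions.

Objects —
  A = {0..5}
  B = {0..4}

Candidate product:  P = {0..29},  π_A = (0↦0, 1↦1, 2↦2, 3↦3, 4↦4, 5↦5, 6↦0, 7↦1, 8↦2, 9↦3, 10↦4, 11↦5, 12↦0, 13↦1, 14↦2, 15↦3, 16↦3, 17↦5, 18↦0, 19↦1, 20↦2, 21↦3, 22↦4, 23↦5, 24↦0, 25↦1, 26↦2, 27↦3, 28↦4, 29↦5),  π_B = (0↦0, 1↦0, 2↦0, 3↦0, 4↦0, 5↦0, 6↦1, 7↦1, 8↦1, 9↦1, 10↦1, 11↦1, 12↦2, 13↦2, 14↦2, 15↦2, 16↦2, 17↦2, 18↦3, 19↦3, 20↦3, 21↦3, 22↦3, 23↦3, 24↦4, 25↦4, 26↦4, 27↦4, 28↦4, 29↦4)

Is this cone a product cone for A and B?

Answer: NOT A VALID PRODUCT — duplicate pair at indices 15,16

Work:
|A|·|B| = 6·5 = 30;  |P| = 30
Check the pairing map k ↦ (π_A(k), π_B(k)):
  0 ↦ (0,0)
  1 ↦ (1,0)
  2 ↦ (2,0)
  3 ↦ (3,0)
  4 ↦ (4,0)
  5 ↦ (5,0)
  6 ↦ (0,1)
  7 ↦ (1,1)
  8 ↦ (2,1)
  9 ↦ (3,1)
  10 ↦ (4,1)
  11 ↦ (5,1)
  12 ↦ (0,2)
  13 ↦ (1,2)
  14 ↦ (2,2)
  15 ↦ (3,2)
  16 ↦ (3,2)  ✗ repeats pair of k=15
  17 ↦ (5,2)
  18 ↦ (0,3)
  19 ↦ (1,3)
  20 ↦ (2,3)
  21 ↦ (3,3)
  22 ↦ (4,3)
  23 ↦ (5,3)
  24 ↦ (0,4)
  25 ↦ (1,4)
  26 ↦ (2,4)
  27 ↦ (3,4)
  28 ↦ (4,4)
  29 ↦ (5,4)
distinct pairs in image: 29 / 30 needed
  → (3,2) hit at k=15 and k=16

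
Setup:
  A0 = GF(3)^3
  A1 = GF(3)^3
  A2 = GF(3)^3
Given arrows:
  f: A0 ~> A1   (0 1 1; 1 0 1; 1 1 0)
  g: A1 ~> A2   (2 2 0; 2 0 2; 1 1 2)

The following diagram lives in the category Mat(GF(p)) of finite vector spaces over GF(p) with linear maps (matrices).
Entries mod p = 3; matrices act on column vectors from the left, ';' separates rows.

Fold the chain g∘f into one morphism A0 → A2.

Answer: (2 2 1; 2 1 2; 0 0 2)

Derivation:
  e0=[1,0,0] f~>[0,1,1] g~>[2,2,0]
  e1=[0,1,0] f~>[1,0,1] g~>[2,1,0]
  e2=[0,0,1] f~>[1,1,0] g~>[1,2,2]
composite: (2 2 1; 2 1 2; 0 0 2)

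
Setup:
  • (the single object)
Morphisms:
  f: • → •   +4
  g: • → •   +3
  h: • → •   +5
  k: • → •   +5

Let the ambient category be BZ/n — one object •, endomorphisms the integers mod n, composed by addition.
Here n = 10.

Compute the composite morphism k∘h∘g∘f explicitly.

  0 +4≡4 +3≡7 +5≡2 +5≡7  (mod 10)
⟦path⟧: +7

Answer: +7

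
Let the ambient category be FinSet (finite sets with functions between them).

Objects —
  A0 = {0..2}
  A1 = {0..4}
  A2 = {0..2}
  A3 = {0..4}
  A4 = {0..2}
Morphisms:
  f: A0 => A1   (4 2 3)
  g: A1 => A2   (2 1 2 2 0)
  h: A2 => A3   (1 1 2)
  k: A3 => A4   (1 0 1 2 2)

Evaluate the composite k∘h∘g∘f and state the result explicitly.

Answer: (0 1 1)

Trace:
  0 f=>4 g=>0 h=>1 k=>0
  1 f=>2 g=>2 h=>2 k=>1
  2 f=>3 g=>2 h=>2 k=>1
composite: (0 1 1)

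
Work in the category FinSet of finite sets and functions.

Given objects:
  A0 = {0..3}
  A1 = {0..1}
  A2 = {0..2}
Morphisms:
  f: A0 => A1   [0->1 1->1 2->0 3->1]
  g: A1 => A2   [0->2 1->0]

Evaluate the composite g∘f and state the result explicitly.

Answer: [0->0 1->0 2->2 3->0]

Trace:
  0 f=>1 g=>0
  1 f=>1 g=>0
  2 f=>0 g=>2
  3 f=>1 g=>0
⟦path⟧: [0->0 1->0 2->2 3->0]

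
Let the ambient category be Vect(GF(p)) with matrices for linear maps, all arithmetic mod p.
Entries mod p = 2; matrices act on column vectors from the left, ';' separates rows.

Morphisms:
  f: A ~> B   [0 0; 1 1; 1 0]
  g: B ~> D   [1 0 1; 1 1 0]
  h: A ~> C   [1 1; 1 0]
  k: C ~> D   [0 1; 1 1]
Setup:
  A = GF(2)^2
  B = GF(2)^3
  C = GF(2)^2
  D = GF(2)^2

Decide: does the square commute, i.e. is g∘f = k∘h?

Path 1 = f;g:
  e0=(1,0) f~>(0,1,1) g~>(1,1)
  e1=(0,1) f~>(0,1,0) g~>(0,1)
  composite₁ = [1 0; 1 1]
Path 2 = h;k:
  e0=(1,0) h~>(1,1) k~>(1,0)
  e1=(0,1) h~>(1,0) k~>(0,1)
  composite₂ = [1 0; 0 1]
Equal? differ; not commutative

Answer: DOES NOT COMMUTE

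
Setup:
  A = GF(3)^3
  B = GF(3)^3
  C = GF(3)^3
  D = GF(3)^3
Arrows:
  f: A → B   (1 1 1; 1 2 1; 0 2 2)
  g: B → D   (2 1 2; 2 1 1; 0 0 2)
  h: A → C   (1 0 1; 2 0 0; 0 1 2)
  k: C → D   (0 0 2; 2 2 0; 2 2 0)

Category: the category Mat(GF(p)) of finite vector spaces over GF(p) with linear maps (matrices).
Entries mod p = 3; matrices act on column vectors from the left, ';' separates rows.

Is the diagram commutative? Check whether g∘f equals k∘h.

1) trace f;g:
  e0=[1,0,0] f→[1,1,0] g→[0,0,0]
  e1=[0,1,0] f→[1,2,2] g→[2,0,1]
  e2=[0,0,1] f→[1,1,2] g→[1,2,1]
  composite₁ = (0 2 1; 0 0 2; 0 1 1)
2) trace h;k:
  e0=[1,0,0] h→[1,2,0] k→[0,0,0]
  e1=[0,1,0] h→[0,0,1] k→[2,0,0]
  e2=[0,0,1] h→[1,0,2] k→[1,2,2]
  composite₂ = (0 2 1; 0 0 2; 0 0 2)
Equal? NO — does not commute

Answer: DOES NOT COMMUTE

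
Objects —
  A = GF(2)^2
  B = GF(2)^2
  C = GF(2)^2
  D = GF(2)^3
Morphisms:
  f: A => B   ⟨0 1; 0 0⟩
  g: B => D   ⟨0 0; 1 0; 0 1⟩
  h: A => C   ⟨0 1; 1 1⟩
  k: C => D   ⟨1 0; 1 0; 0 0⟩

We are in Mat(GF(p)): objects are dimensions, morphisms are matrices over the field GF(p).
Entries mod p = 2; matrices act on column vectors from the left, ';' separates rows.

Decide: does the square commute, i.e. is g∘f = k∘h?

Answer: DOES NOT COMMUTE

Derivation:
Path 1 = f;g:
  e0=⟨1,0⟩ f=>⟨0,0⟩ g=>⟨0,0,0⟩
  e1=⟨0,1⟩ f=>⟨1,0⟩ g=>⟨0,1,0⟩
  ⟦path⟧₁ = ⟨0 0; 0 1; 0 0⟩
Path 2 = h;k:
  e0=⟨1,0⟩ h=>⟨0,1⟩ k=>⟨0,0,0⟩
  e1=⟨0,1⟩ h=>⟨1,1⟩ k=>⟨1,1,0⟩
  ⟦path⟧₂ = ⟨0 1; 0 1; 0 0⟩
Equal? NO — does not commute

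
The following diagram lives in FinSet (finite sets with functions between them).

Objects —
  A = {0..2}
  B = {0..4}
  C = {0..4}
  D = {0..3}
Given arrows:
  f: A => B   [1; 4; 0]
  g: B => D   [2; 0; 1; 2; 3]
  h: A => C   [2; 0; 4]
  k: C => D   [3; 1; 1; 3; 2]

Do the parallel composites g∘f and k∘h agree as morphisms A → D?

1) trace f;g:
  0 f=>1 g=>0
  1 f=>4 g=>3
  2 f=>0 g=>2
  ⟦path⟧₁ = [0; 3; 2]
2) trace h;k:
  0 h=>2 k=>1
  1 h=>0 k=>3
  2 h=>4 k=>2
  ⟦path⟧₂ = [1; 3; 2]
Equal? distinct morphisms ✗

Answer: DOES NOT COMMUTE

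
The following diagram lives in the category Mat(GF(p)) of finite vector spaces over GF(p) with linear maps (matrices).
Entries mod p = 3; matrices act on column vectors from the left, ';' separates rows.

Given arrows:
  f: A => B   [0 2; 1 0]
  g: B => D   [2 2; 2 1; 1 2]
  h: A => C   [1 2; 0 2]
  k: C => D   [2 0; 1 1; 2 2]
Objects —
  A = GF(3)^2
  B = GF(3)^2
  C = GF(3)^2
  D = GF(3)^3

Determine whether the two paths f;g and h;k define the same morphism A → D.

Along f;g (path 1):
  e0=(1,0) f=>(0,1) g=>(2,1,2)
  e1=(0,1) f=>(2,0) g=>(1,1,2)
  result₁ = [2 1; 1 1; 2 2]
Along h;k (path 2):
  e0=(1,0) h=>(1,0) k=>(2,1,2)
  e1=(0,1) h=>(2,2) k=>(1,1,2)
  result₂ = [2 1; 1 1; 2 2]
Equal? same morphism ✓

Answer: COMMUTES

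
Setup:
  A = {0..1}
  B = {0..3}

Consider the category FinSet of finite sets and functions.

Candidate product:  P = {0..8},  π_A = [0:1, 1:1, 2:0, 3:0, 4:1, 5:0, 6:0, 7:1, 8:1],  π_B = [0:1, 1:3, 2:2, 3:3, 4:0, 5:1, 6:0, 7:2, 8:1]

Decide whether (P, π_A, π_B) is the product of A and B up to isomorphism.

|A|·|B| = 2·4 = 8;  |P| = 9
  → cardinalities differ; no bijection possible.

Answer: NOT A VALID PRODUCT — |P|=9 ≠ |A|·|B|=8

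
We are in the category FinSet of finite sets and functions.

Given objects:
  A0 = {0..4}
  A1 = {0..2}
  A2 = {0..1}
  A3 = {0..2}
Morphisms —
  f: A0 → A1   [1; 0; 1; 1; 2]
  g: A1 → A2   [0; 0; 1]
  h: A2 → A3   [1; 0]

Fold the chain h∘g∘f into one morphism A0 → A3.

  0 f→1 g→0 h→1
  1 f→0 g→0 h→1
  2 f→1 g→0 h→1
  3 f→1 g→0 h→1
  4 f→2 g→1 h→0
result: [1; 1; 1; 1; 0]

Answer: [1; 1; 1; 1; 0]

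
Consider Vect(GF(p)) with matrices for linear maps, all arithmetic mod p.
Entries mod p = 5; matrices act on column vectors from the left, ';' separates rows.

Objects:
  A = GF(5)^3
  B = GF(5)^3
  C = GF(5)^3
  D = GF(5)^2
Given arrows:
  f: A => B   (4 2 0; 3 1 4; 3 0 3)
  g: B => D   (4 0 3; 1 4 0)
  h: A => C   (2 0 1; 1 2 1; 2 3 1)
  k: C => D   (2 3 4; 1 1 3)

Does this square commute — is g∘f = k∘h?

Path 1 = f;g:
  e0=⟨1,0,0⟩ f=>⟨4,3,3⟩ g=>⟨0,1⟩
  e1=⟨0,1,0⟩ f=>⟨2,1,0⟩ g=>⟨3,1⟩
  e2=⟨0,0,1⟩ f=>⟨0,4,3⟩ g=>⟨4,1⟩
  result₁ = (0 3 4; 1 1 1)
Path 2 = h;k:
  e0=⟨1,0,0⟩ h=>⟨2,1,2⟩ k=>⟨0,4⟩
  e1=⟨0,1,0⟩ h=>⟨0,2,3⟩ k=>⟨3,1⟩
  e2=⟨0,0,1⟩ h=>⟨1,1,1⟩ k=>⟨4,0⟩
  result₂ = (0 3 4; 4 1 0)
Equal? differ; not commutative

Answer: DOES NOT COMMUTE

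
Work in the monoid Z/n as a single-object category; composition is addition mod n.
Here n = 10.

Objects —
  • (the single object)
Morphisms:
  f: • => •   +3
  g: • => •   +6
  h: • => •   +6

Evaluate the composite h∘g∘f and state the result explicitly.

  0 +3≡3 +6≡9 +6≡5  (mod 10)
result: +5

Answer: +5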